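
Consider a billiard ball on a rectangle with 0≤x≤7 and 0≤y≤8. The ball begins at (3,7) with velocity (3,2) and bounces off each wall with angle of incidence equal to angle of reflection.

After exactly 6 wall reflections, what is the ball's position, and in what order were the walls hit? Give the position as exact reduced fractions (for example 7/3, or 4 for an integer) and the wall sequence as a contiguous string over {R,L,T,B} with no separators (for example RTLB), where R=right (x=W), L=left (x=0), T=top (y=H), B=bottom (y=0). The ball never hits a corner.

Final position: (0,23/3)
Wall sequence: TRLBRL

1. t=1/2 → T at (9/2,8); v=(3,-2)
2. t=5/6 → R at (7,19/3); v=(-3,-2)
3. t=7/3 → L at (0,5/3); v=(3,-2)
4. t=5/6 → B at (5/2,0); v=(3,2)
5. t=3/2 → R at (7,3); v=(-3,2)
6. t=7/3 → L at (0,23/3); v=(3,2)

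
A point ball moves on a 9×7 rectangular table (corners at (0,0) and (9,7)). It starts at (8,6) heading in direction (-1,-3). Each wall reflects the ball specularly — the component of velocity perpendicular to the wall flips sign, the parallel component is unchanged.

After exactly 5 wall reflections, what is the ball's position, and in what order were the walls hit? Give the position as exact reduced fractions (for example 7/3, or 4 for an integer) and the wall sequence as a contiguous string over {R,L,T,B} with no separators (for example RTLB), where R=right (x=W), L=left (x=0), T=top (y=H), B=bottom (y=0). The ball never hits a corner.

Final position: (1,7)
Wall sequence: BTBLT

1. t=2 → B at (6,0); v=(-1,3)
2. t=7/3 → T at (11/3,7); v=(-1,-3)
3. t=7/3 → B at (4/3,0); v=(-1,3)
4. t=4/3 → L at (0,4); v=(1,3)
5. t=1 → T at (1,7); v=(1,-3)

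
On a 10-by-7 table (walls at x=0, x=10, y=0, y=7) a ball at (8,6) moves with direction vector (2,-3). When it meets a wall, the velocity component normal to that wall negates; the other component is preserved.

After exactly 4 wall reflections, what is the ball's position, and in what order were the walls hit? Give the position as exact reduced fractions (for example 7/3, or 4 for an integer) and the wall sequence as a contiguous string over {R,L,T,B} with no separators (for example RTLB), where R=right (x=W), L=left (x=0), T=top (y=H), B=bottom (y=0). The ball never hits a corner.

1. t=1 → R at (10,3); v=(-2,-3)
2. t=1 → B at (8,0); v=(-2,3)
3. t=7/3 → T at (10/3,7); v=(-2,-3)
4. t=5/3 → L at (0,2); v=(2,-3)

Final position: (0,2)
Wall sequence: RBTL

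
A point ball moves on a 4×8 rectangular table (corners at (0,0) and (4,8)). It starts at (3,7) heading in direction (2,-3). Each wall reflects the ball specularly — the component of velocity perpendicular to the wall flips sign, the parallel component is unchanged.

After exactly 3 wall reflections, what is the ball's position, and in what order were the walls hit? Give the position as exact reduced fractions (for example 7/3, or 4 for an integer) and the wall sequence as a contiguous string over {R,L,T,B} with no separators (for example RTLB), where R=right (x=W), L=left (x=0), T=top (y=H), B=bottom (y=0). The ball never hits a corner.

1. t=1/2 → R at (4,11/2); v=(-2,-3)
2. t=11/6 → B at (1/3,0); v=(-2,3)
3. t=1/6 → L at (0,1/2); v=(2,3)

Final position: (0,1/2)
Wall sequence: RBL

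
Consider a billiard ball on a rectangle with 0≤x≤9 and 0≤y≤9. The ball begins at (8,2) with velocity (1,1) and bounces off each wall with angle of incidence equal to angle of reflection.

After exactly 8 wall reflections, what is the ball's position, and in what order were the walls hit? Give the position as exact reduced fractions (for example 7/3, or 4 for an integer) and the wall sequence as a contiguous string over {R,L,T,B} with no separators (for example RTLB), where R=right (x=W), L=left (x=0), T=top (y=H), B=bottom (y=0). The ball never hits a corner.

Final position: (6,0)
Wall sequence: RTLBRTLB

1. t=1 → R at (9,3); v=(-1,1)
2. t=6 → T at (3,9); v=(-1,-1)
3. t=3 → L at (0,6); v=(1,-1)
4. t=6 → B at (6,0); v=(1,1)
5. t=3 → R at (9,3); v=(-1,1)
6. t=6 → T at (3,9); v=(-1,-1)
7. t=3 → L at (0,6); v=(1,-1)
8. t=6 → B at (6,0); v=(1,1)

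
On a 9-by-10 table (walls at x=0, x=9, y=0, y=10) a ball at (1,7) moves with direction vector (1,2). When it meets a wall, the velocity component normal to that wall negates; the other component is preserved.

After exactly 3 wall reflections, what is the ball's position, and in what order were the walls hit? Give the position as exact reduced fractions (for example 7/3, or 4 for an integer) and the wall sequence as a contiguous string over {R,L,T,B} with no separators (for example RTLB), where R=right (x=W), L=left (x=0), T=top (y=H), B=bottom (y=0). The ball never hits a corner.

Final position: (9,3)
Wall sequence: TBR

1. t=3/2 → T at (5/2,10); v=(1,-2)
2. t=5 → B at (15/2,0); v=(1,2)
3. t=3/2 → R at (9,3); v=(-1,2)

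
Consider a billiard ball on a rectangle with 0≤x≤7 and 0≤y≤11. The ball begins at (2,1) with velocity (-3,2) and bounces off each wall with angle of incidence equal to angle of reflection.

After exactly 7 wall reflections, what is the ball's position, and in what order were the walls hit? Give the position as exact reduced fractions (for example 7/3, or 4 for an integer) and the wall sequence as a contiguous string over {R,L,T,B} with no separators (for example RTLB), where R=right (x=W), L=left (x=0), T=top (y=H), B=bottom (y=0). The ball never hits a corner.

1. t=2/3 → L at (0,7/3); v=(3,2)
2. t=7/3 → R at (7,7); v=(-3,2)
3. t=2 → T at (1,11); v=(-3,-2)
4. t=1/3 → L at (0,31/3); v=(3,-2)
5. t=7/3 → R at (7,17/3); v=(-3,-2)
6. t=7/3 → L at (0,1); v=(3,-2)
7. t=1/2 → B at (3/2,0); v=(3,2)

Final position: (3/2,0)
Wall sequence: LRTLRLB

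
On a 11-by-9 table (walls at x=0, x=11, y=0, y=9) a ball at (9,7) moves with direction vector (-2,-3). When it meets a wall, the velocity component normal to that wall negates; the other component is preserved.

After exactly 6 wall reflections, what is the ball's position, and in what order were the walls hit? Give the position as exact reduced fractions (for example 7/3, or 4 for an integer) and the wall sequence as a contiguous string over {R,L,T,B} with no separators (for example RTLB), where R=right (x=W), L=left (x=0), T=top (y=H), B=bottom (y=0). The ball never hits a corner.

Final position: (25/3,9)
Wall sequence: BLTBRT

1. t=7/3 → B at (13/3,0); v=(-2,3)
2. t=13/6 → L at (0,13/2); v=(2,3)
3. t=5/6 → T at (5/3,9); v=(2,-3)
4. t=3 → B at (23/3,0); v=(2,3)
5. t=5/3 → R at (11,5); v=(-2,3)
6. t=4/3 → T at (25/3,9); v=(-2,-3)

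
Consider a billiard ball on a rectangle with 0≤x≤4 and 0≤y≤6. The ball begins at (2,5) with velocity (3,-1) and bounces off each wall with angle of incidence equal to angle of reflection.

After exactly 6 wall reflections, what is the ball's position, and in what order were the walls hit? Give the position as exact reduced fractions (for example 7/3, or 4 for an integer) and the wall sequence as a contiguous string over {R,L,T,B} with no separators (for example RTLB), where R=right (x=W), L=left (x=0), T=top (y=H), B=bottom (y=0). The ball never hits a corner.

Final position: (4,1)
Wall sequence: RLRLBR

1. t=2/3 → R at (4,13/3); v=(-3,-1)
2. t=4/3 → L at (0,3); v=(3,-1)
3. t=4/3 → R at (4,5/3); v=(-3,-1)
4. t=4/3 → L at (0,1/3); v=(3,-1)
5. t=1/3 → B at (1,0); v=(3,1)
6. t=1 → R at (4,1); v=(-3,1)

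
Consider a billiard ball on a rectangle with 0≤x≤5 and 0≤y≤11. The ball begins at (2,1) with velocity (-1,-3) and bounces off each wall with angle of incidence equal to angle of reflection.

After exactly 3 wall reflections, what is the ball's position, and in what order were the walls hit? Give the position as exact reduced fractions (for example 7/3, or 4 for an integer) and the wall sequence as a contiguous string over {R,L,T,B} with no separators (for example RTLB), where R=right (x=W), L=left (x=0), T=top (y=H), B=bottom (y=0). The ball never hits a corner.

Final position: (2,11)
Wall sequence: BLT

1. t=1/3 → B at (5/3,0); v=(-1,3)
2. t=5/3 → L at (0,5); v=(1,3)
3. t=2 → T at (2,11); v=(1,-3)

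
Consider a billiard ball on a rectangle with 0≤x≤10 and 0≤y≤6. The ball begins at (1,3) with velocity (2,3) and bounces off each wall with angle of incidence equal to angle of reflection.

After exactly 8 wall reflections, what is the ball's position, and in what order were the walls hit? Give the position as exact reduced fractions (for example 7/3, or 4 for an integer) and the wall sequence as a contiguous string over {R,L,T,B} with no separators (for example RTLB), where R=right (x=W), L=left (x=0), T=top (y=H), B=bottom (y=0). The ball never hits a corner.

Final position: (3,0)
Wall sequence: TBRTBTLB

1. t=1 → T at (3,6); v=(2,-3)
2. t=2 → B at (7,0); v=(2,3)
3. t=3/2 → R at (10,9/2); v=(-2,3)
4. t=1/2 → T at (9,6); v=(-2,-3)
5. t=2 → B at (5,0); v=(-2,3)
6. t=2 → T at (1,6); v=(-2,-3)
7. t=1/2 → L at (0,9/2); v=(2,-3)
8. t=3/2 → B at (3,0); v=(2,3)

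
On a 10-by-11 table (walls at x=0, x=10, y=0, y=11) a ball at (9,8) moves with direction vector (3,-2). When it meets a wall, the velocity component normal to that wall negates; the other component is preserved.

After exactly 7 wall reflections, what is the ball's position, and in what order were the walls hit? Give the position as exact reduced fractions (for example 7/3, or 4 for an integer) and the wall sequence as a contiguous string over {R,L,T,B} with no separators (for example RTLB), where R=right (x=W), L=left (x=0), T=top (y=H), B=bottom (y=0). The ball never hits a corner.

Final position: (10,8/3)
Wall sequence: RLBRTLR

1. t=1/3 → R at (10,22/3); v=(-3,-2)
2. t=10/3 → L at (0,2/3); v=(3,-2)
3. t=1/3 → B at (1,0); v=(3,2)
4. t=3 → R at (10,6); v=(-3,2)
5. t=5/2 → T at (5/2,11); v=(-3,-2)
6. t=5/6 → L at (0,28/3); v=(3,-2)
7. t=10/3 → R at (10,8/3); v=(-3,-2)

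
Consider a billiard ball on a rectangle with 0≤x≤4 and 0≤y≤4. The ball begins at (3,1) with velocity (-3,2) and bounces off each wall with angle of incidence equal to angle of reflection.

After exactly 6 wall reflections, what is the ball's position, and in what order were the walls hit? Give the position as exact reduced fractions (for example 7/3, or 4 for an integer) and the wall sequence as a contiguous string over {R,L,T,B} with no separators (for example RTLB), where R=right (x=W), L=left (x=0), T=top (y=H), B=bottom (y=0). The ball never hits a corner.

Final position: (4,3)
Wall sequence: LTRBLR

1. t=1 → L at (0,3); v=(3,2)
2. t=1/2 → T at (3/2,4); v=(3,-2)
3. t=5/6 → R at (4,7/3); v=(-3,-2)
4. t=7/6 → B at (1/2,0); v=(-3,2)
5. t=1/6 → L at (0,1/3); v=(3,2)
6. t=4/3 → R at (4,3); v=(-3,2)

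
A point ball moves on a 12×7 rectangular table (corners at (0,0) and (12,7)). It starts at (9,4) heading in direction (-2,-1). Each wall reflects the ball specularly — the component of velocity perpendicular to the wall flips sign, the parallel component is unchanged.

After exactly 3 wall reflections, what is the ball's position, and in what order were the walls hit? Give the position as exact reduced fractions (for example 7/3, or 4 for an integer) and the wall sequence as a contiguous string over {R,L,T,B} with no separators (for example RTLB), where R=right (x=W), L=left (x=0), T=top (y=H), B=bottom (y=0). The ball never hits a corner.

Final position: (12,13/2)
Wall sequence: BLR

1. t=4 → B at (1,0); v=(-2,1)
2. t=1/2 → L at (0,1/2); v=(2,1)
3. t=6 → R at (12,13/2); v=(-2,1)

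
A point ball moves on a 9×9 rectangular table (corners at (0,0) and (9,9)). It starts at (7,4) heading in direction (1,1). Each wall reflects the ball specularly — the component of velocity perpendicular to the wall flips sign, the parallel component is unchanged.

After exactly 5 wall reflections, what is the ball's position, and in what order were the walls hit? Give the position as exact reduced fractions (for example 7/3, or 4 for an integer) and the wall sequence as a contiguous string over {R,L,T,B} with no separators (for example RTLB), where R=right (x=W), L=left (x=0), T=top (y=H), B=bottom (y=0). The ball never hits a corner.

Final position: (9,6)
Wall sequence: RTLBR

1. t=2 → R at (9,6); v=(-1,1)
2. t=3 → T at (6,9); v=(-1,-1)
3. t=6 → L at (0,3); v=(1,-1)
4. t=3 → B at (3,0); v=(1,1)
5. t=6 → R at (9,6); v=(-1,1)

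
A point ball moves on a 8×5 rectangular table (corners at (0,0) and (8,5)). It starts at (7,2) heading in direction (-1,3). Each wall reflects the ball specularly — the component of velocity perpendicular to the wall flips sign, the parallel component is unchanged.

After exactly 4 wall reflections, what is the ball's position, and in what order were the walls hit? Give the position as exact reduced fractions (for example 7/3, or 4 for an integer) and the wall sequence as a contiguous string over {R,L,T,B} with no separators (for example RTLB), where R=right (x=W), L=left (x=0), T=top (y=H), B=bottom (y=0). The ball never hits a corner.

Final position: (1,0)
Wall sequence: TBTB

1. t=1 → T at (6,5); v=(-1,-3)
2. t=5/3 → B at (13/3,0); v=(-1,3)
3. t=5/3 → T at (8/3,5); v=(-1,-3)
4. t=5/3 → B at (1,0); v=(-1,3)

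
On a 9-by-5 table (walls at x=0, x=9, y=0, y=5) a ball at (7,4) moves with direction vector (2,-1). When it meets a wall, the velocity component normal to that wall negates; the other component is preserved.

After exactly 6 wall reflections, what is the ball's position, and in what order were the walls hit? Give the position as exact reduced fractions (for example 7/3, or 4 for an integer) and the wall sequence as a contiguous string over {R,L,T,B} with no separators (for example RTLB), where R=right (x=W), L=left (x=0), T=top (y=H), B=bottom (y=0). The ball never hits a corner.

1. t=1 → R at (9,3); v=(-2,-1)
2. t=3 → B at (3,0); v=(-2,1)
3. t=3/2 → L at (0,3/2); v=(2,1)
4. t=7/2 → T at (7,5); v=(2,-1)
5. t=1 → R at (9,4); v=(-2,-1)
6. t=4 → B at (1,0); v=(-2,1)

Final position: (1,0)
Wall sequence: RBLTRB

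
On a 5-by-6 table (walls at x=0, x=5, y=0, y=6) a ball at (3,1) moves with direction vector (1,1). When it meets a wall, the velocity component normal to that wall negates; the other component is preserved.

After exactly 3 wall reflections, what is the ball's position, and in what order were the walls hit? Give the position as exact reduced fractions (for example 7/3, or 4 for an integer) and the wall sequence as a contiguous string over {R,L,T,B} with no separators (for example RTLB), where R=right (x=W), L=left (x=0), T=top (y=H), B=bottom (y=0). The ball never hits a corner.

Final position: (0,4)
Wall sequence: RTL

1. t=2 → R at (5,3); v=(-1,1)
2. t=3 → T at (2,6); v=(-1,-1)
3. t=2 → L at (0,4); v=(1,-1)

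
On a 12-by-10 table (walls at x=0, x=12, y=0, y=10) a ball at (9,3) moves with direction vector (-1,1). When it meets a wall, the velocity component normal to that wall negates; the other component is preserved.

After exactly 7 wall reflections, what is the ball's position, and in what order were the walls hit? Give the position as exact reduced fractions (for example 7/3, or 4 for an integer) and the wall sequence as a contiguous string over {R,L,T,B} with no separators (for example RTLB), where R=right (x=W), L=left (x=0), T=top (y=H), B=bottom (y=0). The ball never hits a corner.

1. t=7 → T at (2,10); v=(-1,-1)
2. t=2 → L at (0,8); v=(1,-1)
3. t=8 → B at (8,0); v=(1,1)
4. t=4 → R at (12,4); v=(-1,1)
5. t=6 → T at (6,10); v=(-1,-1)
6. t=6 → L at (0,4); v=(1,-1)
7. t=4 → B at (4,0); v=(1,1)

Final position: (4,0)
Wall sequence: TLBRTLB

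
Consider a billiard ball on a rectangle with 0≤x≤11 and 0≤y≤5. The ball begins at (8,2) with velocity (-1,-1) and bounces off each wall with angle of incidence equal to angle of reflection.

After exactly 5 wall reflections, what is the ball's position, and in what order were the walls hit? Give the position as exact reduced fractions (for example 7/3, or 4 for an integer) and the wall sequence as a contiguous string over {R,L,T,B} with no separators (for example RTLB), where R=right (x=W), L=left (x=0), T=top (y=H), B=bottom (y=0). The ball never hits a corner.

1. t=2 → B at (6,0); v=(-1,1)
2. t=5 → T at (1,5); v=(-1,-1)
3. t=1 → L at (0,4); v=(1,-1)
4. t=4 → B at (4,0); v=(1,1)
5. t=5 → T at (9,5); v=(1,-1)

Final position: (9,5)
Wall sequence: BTLBT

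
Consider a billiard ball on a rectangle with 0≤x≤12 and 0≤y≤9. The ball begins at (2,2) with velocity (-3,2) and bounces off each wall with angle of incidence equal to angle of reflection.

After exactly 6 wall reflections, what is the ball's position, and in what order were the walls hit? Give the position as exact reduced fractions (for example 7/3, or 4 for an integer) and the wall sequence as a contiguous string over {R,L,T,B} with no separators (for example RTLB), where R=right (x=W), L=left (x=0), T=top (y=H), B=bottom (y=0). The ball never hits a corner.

Final position: (23/2,9)
Wall sequence: LTRBLT

1. t=2/3 → L at (0,10/3); v=(3,2)
2. t=17/6 → T at (17/2,9); v=(3,-2)
3. t=7/6 → R at (12,20/3); v=(-3,-2)
4. t=10/3 → B at (2,0); v=(-3,2)
5. t=2/3 → L at (0,4/3); v=(3,2)
6. t=23/6 → T at (23/2,9); v=(3,-2)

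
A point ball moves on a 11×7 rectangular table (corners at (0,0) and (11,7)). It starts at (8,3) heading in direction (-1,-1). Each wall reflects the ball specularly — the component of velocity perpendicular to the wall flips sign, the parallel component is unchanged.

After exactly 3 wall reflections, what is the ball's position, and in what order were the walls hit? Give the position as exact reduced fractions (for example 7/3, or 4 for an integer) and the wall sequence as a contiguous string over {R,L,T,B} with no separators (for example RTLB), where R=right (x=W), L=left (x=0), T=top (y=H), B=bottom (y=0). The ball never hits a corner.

Final position: (2,7)
Wall sequence: BLT

1. t=3 → B at (5,0); v=(-1,1)
2. t=5 → L at (0,5); v=(1,1)
3. t=2 → T at (2,7); v=(1,-1)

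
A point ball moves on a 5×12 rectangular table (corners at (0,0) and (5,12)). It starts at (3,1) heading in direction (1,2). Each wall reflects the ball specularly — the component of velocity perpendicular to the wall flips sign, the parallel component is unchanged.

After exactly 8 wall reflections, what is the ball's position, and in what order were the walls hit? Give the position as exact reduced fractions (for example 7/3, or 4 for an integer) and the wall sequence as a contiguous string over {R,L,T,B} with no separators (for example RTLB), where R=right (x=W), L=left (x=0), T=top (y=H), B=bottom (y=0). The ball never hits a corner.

1. t=2 → R at (5,5); v=(-1,2)
2. t=7/2 → T at (3/2,12); v=(-1,-2)
3. t=3/2 → L at (0,9); v=(1,-2)
4. t=9/2 → B at (9/2,0); v=(1,2)
5. t=1/2 → R at (5,1); v=(-1,2)
6. t=5 → L at (0,11); v=(1,2)
7. t=1/2 → T at (1/2,12); v=(1,-2)
8. t=9/2 → R at (5,3); v=(-1,-2)

Final position: (5,3)
Wall sequence: RTLBRLTR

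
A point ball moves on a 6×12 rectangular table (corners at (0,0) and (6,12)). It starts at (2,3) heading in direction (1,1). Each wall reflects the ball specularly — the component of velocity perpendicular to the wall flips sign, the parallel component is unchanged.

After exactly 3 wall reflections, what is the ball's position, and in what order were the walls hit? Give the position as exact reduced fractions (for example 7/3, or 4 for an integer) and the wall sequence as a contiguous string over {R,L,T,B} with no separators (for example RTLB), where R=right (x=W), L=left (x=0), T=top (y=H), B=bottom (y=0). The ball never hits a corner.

1. t=4 → R at (6,7); v=(-1,1)
2. t=5 → T at (1,12); v=(-1,-1)
3. t=1 → L at (0,11); v=(1,-1)

Final position: (0,11)
Wall sequence: RTL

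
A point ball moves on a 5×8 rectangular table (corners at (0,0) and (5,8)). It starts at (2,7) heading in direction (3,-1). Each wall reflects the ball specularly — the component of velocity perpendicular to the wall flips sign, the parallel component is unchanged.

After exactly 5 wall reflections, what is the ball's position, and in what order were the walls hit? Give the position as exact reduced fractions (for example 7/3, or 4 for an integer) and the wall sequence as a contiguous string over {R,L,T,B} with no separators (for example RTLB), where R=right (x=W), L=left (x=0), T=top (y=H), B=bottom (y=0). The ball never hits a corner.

Final position: (3,0)
Wall sequence: RLRLB

1. t=1 → R at (5,6); v=(-3,-1)
2. t=5/3 → L at (0,13/3); v=(3,-1)
3. t=5/3 → R at (5,8/3); v=(-3,-1)
4. t=5/3 → L at (0,1); v=(3,-1)
5. t=1 → B at (3,0); v=(3,1)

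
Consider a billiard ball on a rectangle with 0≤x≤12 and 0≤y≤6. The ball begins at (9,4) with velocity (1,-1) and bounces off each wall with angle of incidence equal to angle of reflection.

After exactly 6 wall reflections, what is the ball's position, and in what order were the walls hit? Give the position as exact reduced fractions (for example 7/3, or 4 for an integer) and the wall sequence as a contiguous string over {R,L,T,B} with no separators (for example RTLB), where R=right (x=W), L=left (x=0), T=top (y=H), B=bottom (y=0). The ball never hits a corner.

Final position: (7,6)
Wall sequence: RBTLBT

1. t=3 → R at (12,1); v=(-1,-1)
2. t=1 → B at (11,0); v=(-1,1)
3. t=6 → T at (5,6); v=(-1,-1)
4. t=5 → L at (0,1); v=(1,-1)
5. t=1 → B at (1,0); v=(1,1)
6. t=6 → T at (7,6); v=(1,-1)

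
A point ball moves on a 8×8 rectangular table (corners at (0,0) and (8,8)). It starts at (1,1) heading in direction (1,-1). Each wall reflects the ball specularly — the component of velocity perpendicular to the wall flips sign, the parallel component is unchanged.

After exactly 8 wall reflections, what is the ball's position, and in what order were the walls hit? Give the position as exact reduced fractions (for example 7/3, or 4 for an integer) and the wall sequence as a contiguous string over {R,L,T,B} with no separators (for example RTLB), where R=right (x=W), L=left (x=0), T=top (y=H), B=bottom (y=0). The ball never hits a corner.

Final position: (0,2)
Wall sequence: BRTLBRTL

1. t=1 → B at (2,0); v=(1,1)
2. t=6 → R at (8,6); v=(-1,1)
3. t=2 → T at (6,8); v=(-1,-1)
4. t=6 → L at (0,2); v=(1,-1)
5. t=2 → B at (2,0); v=(1,1)
6. t=6 → R at (8,6); v=(-1,1)
7. t=2 → T at (6,8); v=(-1,-1)
8. t=6 → L at (0,2); v=(1,-1)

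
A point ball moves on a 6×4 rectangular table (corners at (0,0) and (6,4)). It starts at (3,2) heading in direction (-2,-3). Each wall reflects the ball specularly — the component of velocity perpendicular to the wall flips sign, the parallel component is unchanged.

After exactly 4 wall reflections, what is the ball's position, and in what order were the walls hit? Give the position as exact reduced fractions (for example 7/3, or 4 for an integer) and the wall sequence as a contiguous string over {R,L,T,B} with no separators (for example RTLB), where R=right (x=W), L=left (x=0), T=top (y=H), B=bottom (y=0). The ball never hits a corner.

Final position: (11/3,0)
Wall sequence: BLTB

1. t=2/3 → B at (5/3,0); v=(-2,3)
2. t=5/6 → L at (0,5/2); v=(2,3)
3. t=1/2 → T at (1,4); v=(2,-3)
4. t=4/3 → B at (11/3,0); v=(2,3)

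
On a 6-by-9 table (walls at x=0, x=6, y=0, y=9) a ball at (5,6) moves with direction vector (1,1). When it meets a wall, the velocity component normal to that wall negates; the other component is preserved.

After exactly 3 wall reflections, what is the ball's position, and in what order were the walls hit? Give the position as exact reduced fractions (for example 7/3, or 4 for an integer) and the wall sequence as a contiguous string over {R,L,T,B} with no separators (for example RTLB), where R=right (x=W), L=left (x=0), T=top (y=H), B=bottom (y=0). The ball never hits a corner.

1. t=1 → R at (6,7); v=(-1,1)
2. t=2 → T at (4,9); v=(-1,-1)
3. t=4 → L at (0,5); v=(1,-1)

Final position: (0,5)
Wall sequence: RTL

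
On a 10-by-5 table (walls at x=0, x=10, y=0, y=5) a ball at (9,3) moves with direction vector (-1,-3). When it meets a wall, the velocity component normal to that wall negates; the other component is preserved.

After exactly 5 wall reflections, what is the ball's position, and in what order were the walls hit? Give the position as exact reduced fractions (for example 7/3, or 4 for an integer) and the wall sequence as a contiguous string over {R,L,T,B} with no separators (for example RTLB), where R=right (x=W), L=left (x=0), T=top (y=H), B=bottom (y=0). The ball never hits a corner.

1. t=1 → B at (8,0); v=(-1,3)
2. t=5/3 → T at (19/3,5); v=(-1,-3)
3. t=5/3 → B at (14/3,0); v=(-1,3)
4. t=5/3 → T at (3,5); v=(-1,-3)
5. t=5/3 → B at (4/3,0); v=(-1,3)

Final position: (4/3,0)
Wall sequence: BTBTB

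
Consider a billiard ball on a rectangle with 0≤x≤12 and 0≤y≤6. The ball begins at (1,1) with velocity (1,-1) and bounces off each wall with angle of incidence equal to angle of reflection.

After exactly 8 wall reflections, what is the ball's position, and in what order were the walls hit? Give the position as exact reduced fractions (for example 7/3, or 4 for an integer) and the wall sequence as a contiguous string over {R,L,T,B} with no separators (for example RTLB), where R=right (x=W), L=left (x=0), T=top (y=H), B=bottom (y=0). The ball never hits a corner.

1. t=1 → B at (2,0); v=(1,1)
2. t=6 → T at (8,6); v=(1,-1)
3. t=4 → R at (12,2); v=(-1,-1)
4. t=2 → B at (10,0); v=(-1,1)
5. t=6 → T at (4,6); v=(-1,-1)
6. t=4 → L at (0,2); v=(1,-1)
7. t=2 → B at (2,0); v=(1,1)
8. t=6 → T at (8,6); v=(1,-1)

Final position: (8,6)
Wall sequence: BTRBTLBT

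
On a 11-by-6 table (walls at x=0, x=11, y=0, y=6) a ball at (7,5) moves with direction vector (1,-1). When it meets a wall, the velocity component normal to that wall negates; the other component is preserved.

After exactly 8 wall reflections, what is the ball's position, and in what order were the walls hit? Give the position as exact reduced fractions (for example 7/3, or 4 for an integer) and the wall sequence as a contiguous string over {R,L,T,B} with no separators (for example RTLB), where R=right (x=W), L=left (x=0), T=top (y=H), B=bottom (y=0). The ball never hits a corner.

Final position: (8,0)
Wall sequence: RBTLBTRB

1. t=4 → R at (11,1); v=(-1,-1)
2. t=1 → B at (10,0); v=(-1,1)
3. t=6 → T at (4,6); v=(-1,-1)
4. t=4 → L at (0,2); v=(1,-1)
5. t=2 → B at (2,0); v=(1,1)
6. t=6 → T at (8,6); v=(1,-1)
7. t=3 → R at (11,3); v=(-1,-1)
8. t=3 → B at (8,0); v=(-1,1)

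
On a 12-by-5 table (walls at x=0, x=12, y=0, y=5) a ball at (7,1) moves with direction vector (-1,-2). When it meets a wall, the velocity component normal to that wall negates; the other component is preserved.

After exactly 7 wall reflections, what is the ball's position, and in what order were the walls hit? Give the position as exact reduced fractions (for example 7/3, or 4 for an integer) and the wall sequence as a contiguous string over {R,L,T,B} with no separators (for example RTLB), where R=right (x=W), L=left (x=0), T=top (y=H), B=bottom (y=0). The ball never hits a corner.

1. t=1/2 → B at (13/2,0); v=(-1,2)
2. t=5/2 → T at (4,5); v=(-1,-2)
3. t=5/2 → B at (3/2,0); v=(-1,2)
4. t=3/2 → L at (0,3); v=(1,2)
5. t=1 → T at (1,5); v=(1,-2)
6. t=5/2 → B at (7/2,0); v=(1,2)
7. t=5/2 → T at (6,5); v=(1,-2)

Final position: (6,5)
Wall sequence: BTBLTBT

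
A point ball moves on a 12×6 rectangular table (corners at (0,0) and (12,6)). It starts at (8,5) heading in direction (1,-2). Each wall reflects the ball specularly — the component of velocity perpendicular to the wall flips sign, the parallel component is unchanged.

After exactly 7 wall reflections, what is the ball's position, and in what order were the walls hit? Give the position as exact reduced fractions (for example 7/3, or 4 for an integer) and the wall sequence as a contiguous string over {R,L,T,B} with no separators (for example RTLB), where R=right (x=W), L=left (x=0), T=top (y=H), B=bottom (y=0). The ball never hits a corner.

1. t=5/2 → B at (21/2,0); v=(1,2)
2. t=3/2 → R at (12,3); v=(-1,2)
3. t=3/2 → T at (21/2,6); v=(-1,-2)
4. t=3 → B at (15/2,0); v=(-1,2)
5. t=3 → T at (9/2,6); v=(-1,-2)
6. t=3 → B at (3/2,0); v=(-1,2)
7. t=3/2 → L at (0,3); v=(1,2)

Final position: (0,3)
Wall sequence: BRTBTBL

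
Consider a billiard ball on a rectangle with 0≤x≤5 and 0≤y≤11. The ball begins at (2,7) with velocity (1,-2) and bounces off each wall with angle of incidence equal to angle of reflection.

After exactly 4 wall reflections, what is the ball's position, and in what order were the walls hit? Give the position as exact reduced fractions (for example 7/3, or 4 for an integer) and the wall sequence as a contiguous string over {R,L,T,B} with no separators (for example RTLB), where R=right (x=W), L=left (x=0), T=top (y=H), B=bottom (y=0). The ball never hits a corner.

Final position: (1,11)
Wall sequence: RBLT

1. t=3 → R at (5,1); v=(-1,-2)
2. t=1/2 → B at (9/2,0); v=(-1,2)
3. t=9/2 → L at (0,9); v=(1,2)
4. t=1 → T at (1,11); v=(1,-2)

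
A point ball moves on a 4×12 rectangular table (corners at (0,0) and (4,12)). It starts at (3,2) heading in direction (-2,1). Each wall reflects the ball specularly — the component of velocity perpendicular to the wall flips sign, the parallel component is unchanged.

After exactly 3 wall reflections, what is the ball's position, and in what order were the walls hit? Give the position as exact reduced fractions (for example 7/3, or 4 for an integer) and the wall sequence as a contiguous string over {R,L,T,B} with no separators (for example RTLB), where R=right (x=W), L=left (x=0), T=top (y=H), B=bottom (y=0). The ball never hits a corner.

1. t=3/2 → L at (0,7/2); v=(2,1)
2. t=2 → R at (4,11/2); v=(-2,1)
3. t=2 → L at (0,15/2); v=(2,1)

Final position: (0,15/2)
Wall sequence: LRL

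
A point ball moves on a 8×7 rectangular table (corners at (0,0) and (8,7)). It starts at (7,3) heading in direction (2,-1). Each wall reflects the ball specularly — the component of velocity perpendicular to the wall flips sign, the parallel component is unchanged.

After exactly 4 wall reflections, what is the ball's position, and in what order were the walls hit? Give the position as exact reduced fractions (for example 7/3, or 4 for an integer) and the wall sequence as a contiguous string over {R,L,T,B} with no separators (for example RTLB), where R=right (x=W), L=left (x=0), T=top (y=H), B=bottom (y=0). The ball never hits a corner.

Final position: (8,11/2)
Wall sequence: RBLR

1. t=1/2 → R at (8,5/2); v=(-2,-1)
2. t=5/2 → B at (3,0); v=(-2,1)
3. t=3/2 → L at (0,3/2); v=(2,1)
4. t=4 → R at (8,11/2); v=(-2,1)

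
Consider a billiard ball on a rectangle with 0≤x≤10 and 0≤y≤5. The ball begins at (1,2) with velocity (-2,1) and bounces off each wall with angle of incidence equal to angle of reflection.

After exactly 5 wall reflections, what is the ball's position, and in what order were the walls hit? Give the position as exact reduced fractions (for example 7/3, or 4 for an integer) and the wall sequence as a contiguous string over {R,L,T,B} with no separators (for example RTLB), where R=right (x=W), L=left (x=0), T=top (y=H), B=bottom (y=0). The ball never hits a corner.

1. t=1/2 → L at (0,5/2); v=(2,1)
2. t=5/2 → T at (5,5); v=(2,-1)
3. t=5/2 → R at (10,5/2); v=(-2,-1)
4. t=5/2 → B at (5,0); v=(-2,1)
5. t=5/2 → L at (0,5/2); v=(2,1)

Final position: (0,5/2)
Wall sequence: LTRBL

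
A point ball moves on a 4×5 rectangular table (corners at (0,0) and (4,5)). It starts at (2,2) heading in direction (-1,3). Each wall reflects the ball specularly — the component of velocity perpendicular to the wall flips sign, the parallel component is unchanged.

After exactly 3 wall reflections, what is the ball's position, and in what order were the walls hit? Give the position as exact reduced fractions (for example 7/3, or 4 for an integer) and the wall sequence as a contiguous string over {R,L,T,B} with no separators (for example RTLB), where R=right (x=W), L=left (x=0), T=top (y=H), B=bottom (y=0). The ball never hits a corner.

Final position: (2/3,0)
Wall sequence: TLB

1. t=1 → T at (1,5); v=(-1,-3)
2. t=1 → L at (0,2); v=(1,-3)
3. t=2/3 → B at (2/3,0); v=(1,3)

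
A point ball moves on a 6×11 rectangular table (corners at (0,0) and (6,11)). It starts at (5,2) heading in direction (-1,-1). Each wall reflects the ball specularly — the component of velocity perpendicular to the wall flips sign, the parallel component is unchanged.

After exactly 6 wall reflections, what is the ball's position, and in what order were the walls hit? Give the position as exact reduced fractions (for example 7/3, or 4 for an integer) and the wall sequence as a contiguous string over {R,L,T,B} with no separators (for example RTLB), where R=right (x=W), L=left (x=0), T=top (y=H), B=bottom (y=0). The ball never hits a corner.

Final position: (6,1)
Wall sequence: BLRTLR

1. t=2 → B at (3,0); v=(-1,1)
2. t=3 → L at (0,3); v=(1,1)
3. t=6 → R at (6,9); v=(-1,1)
4. t=2 → T at (4,11); v=(-1,-1)
5. t=4 → L at (0,7); v=(1,-1)
6. t=6 → R at (6,1); v=(-1,-1)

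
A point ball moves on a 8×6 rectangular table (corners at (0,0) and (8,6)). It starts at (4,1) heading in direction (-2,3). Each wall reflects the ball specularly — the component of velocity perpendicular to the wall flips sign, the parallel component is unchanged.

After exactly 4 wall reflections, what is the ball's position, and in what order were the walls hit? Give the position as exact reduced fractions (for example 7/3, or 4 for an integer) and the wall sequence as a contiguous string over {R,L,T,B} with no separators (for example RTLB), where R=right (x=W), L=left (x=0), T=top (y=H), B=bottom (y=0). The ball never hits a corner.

Final position: (22/3,6)
Wall sequence: TLBT

1. t=5/3 → T at (2/3,6); v=(-2,-3)
2. t=1/3 → L at (0,5); v=(2,-3)
3. t=5/3 → B at (10/3,0); v=(2,3)
4. t=2 → T at (22/3,6); v=(2,-3)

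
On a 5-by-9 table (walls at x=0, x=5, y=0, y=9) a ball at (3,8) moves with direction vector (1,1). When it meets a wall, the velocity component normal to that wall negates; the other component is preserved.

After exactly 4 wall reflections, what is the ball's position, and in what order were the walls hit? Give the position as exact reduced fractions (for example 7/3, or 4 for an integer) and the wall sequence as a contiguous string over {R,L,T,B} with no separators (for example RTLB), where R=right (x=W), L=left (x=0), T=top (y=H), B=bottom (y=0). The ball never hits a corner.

1. t=1 → T at (4,9); v=(1,-1)
2. t=1 → R at (5,8); v=(-1,-1)
3. t=5 → L at (0,3); v=(1,-1)
4. t=3 → B at (3,0); v=(1,1)

Final position: (3,0)
Wall sequence: TRLB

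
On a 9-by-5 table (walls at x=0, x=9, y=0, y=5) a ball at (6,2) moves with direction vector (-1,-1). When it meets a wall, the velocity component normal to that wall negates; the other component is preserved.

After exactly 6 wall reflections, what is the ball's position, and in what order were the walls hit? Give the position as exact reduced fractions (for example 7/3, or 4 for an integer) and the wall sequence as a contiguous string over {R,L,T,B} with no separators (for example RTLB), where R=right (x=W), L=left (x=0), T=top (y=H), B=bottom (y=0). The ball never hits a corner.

Final position: (7,5)
Wall sequence: BLTBRT

1. t=2 → B at (4,0); v=(-1,1)
2. t=4 → L at (0,4); v=(1,1)
3. t=1 → T at (1,5); v=(1,-1)
4. t=5 → B at (6,0); v=(1,1)
5. t=3 → R at (9,3); v=(-1,1)
6. t=2 → T at (7,5); v=(-1,-1)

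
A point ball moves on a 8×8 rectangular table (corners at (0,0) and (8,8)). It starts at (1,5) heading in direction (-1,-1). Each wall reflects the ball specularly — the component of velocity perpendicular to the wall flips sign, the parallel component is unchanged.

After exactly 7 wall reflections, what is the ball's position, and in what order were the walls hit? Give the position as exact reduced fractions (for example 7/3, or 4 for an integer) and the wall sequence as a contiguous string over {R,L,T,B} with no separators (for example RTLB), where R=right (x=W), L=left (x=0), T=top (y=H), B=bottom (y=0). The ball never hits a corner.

Final position: (8,4)
Wall sequence: LBRTLBR

1. t=1 → L at (0,4); v=(1,-1)
2. t=4 → B at (4,0); v=(1,1)
3. t=4 → R at (8,4); v=(-1,1)
4. t=4 → T at (4,8); v=(-1,-1)
5. t=4 → L at (0,4); v=(1,-1)
6. t=4 → B at (4,0); v=(1,1)
7. t=4 → R at (8,4); v=(-1,1)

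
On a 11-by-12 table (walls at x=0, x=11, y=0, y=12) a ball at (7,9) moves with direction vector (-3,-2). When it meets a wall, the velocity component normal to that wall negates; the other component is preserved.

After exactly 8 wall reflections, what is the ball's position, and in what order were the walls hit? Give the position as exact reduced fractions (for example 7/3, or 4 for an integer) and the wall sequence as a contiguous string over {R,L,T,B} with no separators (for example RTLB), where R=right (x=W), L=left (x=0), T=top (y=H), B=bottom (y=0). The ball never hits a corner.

Final position: (0,1)
Wall sequence: LBRLTRBL

1. t=7/3 → L at (0,13/3); v=(3,-2)
2. t=13/6 → B at (13/2,0); v=(3,2)
3. t=3/2 → R at (11,3); v=(-3,2)
4. t=11/3 → L at (0,31/3); v=(3,2)
5. t=5/6 → T at (5/2,12); v=(3,-2)
6. t=17/6 → R at (11,19/3); v=(-3,-2)
7. t=19/6 → B at (3/2,0); v=(-3,2)
8. t=1/2 → L at (0,1); v=(3,2)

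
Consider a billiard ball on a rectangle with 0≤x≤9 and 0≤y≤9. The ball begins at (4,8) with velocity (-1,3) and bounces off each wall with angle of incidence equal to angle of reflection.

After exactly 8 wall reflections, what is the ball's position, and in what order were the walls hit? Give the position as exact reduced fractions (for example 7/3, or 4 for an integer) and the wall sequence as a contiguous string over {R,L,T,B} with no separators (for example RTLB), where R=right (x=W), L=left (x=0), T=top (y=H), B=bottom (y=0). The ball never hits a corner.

1. t=1/3 → T at (11/3,9); v=(-1,-3)
2. t=3 → B at (2/3,0); v=(-1,3)
3. t=2/3 → L at (0,2); v=(1,3)
4. t=7/3 → T at (7/3,9); v=(1,-3)
5. t=3 → B at (16/3,0); v=(1,3)
6. t=3 → T at (25/3,9); v=(1,-3)
7. t=2/3 → R at (9,7); v=(-1,-3)
8. t=7/3 → B at (20/3,0); v=(-1,3)

Final position: (20/3,0)
Wall sequence: TBLTBTRB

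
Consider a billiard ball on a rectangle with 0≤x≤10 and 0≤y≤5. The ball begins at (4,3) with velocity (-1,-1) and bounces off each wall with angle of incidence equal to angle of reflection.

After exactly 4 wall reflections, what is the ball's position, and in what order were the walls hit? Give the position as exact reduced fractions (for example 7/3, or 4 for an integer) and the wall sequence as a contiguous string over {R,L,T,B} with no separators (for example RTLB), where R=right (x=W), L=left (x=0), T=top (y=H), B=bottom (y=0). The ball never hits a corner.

1. t=3 → B at (1,0); v=(-1,1)
2. t=1 → L at (0,1); v=(1,1)
3. t=4 → T at (4,5); v=(1,-1)
4. t=5 → B at (9,0); v=(1,1)

Final position: (9,0)
Wall sequence: BLTB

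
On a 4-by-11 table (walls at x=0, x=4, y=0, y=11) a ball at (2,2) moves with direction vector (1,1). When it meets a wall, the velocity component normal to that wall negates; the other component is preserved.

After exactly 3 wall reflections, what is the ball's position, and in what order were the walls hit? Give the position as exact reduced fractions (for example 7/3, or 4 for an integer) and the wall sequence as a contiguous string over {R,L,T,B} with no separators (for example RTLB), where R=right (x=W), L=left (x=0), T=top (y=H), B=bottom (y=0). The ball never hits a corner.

1. t=2 → R at (4,4); v=(-1,1)
2. t=4 → L at (0,8); v=(1,1)
3. t=3 → T at (3,11); v=(1,-1)

Final position: (3,11)
Wall sequence: RLT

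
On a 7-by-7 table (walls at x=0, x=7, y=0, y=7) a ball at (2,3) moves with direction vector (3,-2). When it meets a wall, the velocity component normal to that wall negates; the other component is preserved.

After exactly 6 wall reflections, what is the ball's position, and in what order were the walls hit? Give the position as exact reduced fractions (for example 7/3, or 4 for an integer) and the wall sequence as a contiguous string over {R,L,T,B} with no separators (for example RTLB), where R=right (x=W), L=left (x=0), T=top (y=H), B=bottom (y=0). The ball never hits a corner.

1. t=3/2 → B at (13/2,0); v=(3,2)
2. t=1/6 → R at (7,1/3); v=(-3,2)
3. t=7/3 → L at (0,5); v=(3,2)
4. t=1 → T at (3,7); v=(3,-2)
5. t=4/3 → R at (7,13/3); v=(-3,-2)
6. t=13/6 → B at (1/2,0); v=(-3,2)

Final position: (1/2,0)
Wall sequence: BRLTRB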